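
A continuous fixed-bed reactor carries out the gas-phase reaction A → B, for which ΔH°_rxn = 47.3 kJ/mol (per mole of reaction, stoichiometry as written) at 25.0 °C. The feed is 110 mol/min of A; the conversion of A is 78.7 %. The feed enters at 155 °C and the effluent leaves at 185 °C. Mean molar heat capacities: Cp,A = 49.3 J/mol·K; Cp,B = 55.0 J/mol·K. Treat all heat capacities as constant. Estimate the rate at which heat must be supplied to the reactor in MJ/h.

Q_in = 260 MJ/h

Extent of reaction ξ = 0.787 × 110 = 86.57 mol/min
Reaction term: ξ·ΔH°_rxn = 86.57 × 47.3 = 4094.8 kJ/min
Sensible, feed 155→25 °C: -704.99 kJ/min
Outlet flows (mol/min): A 23.43, B 86.57
Sensible, products 25→185 °C: 946.63 kJ/min
Q = ΔH = 4336.4 kJ/min = 72.273 kW
Heat supplied = 260.18 MJ/h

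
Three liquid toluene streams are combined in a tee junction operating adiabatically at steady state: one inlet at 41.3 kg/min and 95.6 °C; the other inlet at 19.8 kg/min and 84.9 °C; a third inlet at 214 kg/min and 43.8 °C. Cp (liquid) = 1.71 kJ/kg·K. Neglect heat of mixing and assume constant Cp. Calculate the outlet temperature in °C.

T_out = 54.5 °C

Energy balance with Q = 0: Σ ṁᵢCp,ᵢ(T_out − Tᵢ) = 0
Σ ṁᵢCp,ᵢTᵢ = 41.3×1.71×95.6 + 19.8×1.71×84.9 + 214×1.71×43.8 = 25654
Σ ṁᵢCp,ᵢ = 41.3×1.71 + 19.8×1.71 + 214×1.71 = 470.42
T_out = 25654 / 470.42 = 54.535 °C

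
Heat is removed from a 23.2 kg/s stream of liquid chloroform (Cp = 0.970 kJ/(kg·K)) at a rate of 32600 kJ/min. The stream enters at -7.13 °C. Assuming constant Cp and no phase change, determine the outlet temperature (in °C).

T_out = -31.3 °C

Q = 32600 kJ/min = 543.33 kJ/s
ΔT = Q/(ṁ·Cp) = 543.33/(23.2×0.970) = 24.144 K
T_out = -7.13 − 24.144 = -31.274 °C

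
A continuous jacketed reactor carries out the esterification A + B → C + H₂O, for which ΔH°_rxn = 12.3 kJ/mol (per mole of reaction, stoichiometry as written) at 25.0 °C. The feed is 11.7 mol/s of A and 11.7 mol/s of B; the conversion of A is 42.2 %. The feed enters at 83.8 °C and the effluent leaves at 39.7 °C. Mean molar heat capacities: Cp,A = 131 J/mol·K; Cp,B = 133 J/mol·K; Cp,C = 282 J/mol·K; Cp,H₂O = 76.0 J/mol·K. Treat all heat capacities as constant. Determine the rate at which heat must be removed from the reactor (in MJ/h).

Extent of reaction ξ = 0.422 × 11.7 = 4.9374 mol/s
Reaction term: ξ·ΔH°_rxn = 4.9374 × 12.3 = 60.73 kJ/s
Sensible, feed 83.8→25 °C: -181.62 kJ/s
Outlet flows (mol/s): A 6.7626, B 6.7626, C 4.9374, H₂O 4.9374
Sensible, products 25→39.7 °C: 52.228 kJ/s
Q = ΔH = -68.664 kJ/s = -68.664 kW
Heat removed = 247.19 MJ/h

Q_out = 247 MJ/h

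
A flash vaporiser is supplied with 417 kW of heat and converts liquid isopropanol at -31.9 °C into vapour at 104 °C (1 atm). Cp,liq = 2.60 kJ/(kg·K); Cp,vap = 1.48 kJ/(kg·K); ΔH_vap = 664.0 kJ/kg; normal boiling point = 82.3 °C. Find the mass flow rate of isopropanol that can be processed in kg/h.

Δh = 2.60×(82.3−-31.9) + 664.0 + 1.48×(104−82.3) = 993.04 kJ/kg
Q = 417 kW = 417 kJ/s = 1.5012e+06 kJ/h
ṁ = Q/Δh = 1.5012e+06 / 993.04 = 1511.7 kg/h

ṁ = 1510 kg/h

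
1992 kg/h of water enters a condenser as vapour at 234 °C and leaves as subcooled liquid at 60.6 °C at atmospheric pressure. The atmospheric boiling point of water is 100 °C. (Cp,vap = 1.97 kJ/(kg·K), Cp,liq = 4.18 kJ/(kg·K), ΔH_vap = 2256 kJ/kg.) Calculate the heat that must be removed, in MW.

Q_c = 1.49 MW

vapour 234→100 °C: -263.98 kJ/kg
condensation at 100 °C: -2256 kJ/kg
liquid 100→60.6 °C: -164.69 kJ/kg
Δh = -263.98 + -2256 + -164.69 = -2684.7 kJ/kg
Q = ṁ·Δh = 1992 kg/h × -2684.7 kJ/kg = -5.3479e+06 kJ/h
|Q| = 1485.5 kW = 1.4855 MW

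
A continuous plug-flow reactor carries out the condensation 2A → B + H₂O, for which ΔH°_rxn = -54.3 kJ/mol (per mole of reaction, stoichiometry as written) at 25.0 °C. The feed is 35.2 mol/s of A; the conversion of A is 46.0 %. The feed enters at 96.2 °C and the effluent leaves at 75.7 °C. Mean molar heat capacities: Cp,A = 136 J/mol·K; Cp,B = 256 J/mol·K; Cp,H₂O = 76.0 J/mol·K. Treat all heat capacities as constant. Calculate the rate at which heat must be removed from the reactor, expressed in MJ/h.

Extent of reaction ξ = 0.460 × 35.2 / 2 = 8.096 mol/s
Reaction term: ξ·ΔH°_rxn = 8.096 × -54.3 = -439.61 kJ/s
Sensible, feed 96.2→25 °C: -340.85 kJ/s
Outlet flows (mol/s): A 19.008, B 8.096, H₂O 8.096
Sensible, products 25→75.7 °C: 267.34 kJ/s
Q = ΔH = -513.12 kJ/s = -513.12 kW
Heat removed = 1847.2 MJ/h

Q_out = 1850 MJ/h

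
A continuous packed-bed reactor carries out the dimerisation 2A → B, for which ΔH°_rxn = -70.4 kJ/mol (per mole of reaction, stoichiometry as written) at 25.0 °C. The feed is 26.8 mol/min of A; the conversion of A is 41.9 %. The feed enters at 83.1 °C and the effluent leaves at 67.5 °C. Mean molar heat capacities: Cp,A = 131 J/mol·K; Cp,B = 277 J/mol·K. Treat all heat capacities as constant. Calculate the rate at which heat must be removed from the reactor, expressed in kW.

Extent of reaction ξ = 0.419 × 26.8 / 2 = 5.6146 mol/min
Reaction term: ξ·ΔH°_rxn = 5.6146 × -70.4 = -395.27 kJ/min
Sensible, feed 83.1→25 °C: -203.98 kJ/min
Outlet flows (mol/min): A 15.571, B 5.6146
Sensible, products 25→67.5 °C: 152.79 kJ/min
Q = ΔH = -446.46 kJ/min = -7.441 kW
Heat removed = 7.441 kW

Q_out = 7.44 kW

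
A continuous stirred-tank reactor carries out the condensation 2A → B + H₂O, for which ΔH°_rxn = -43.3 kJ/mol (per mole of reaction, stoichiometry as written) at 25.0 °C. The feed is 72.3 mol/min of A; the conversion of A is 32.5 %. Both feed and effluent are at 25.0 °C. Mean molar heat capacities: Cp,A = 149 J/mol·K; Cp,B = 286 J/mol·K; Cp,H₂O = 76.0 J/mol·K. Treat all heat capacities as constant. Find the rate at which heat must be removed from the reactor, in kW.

Q_out = 8.48 kW

Extent of reaction ξ = 0.325 × 72.3 / 2 = 11.749 mol/min
Reaction term: ξ·ΔH°_rxn = 11.749 × -43.3 = -508.72 kJ/min
Q = ΔH = -508.72 kJ/min = -8.4787 kW
Heat removed = 8.4787 kW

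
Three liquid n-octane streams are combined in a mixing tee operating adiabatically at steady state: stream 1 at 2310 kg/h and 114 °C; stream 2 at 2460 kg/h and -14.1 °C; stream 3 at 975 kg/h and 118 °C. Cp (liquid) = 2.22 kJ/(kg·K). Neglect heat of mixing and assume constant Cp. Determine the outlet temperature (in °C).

T_out = 59.8 °C

Adiabatic, steady state ⇒ Σ ṁᵢCp,ᵢ(T_out − Tᵢ) = 0
T_out = Σ ṁᵢCp,ᵢTᵢ / Σ ṁᵢCp,ᵢ
      = 763020 / 12754 = 59.827 °C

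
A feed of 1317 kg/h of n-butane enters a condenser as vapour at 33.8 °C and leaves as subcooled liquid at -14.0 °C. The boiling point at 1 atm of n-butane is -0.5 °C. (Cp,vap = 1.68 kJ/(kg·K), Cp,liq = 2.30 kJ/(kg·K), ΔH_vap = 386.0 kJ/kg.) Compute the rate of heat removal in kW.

Q_c = 174 kW

vapour 33.8→-0.5 °C: -57.624 kJ/kg
condensation at -0.5 °C: -386 kJ/kg
liquid -0.5→-14.0 °C: -31.05 kJ/kg
Δh = -57.624 + -386 + -31.05 = -474.67 kJ/kg
Q = ṁ·Δh = 1317 kg/h × -474.67 kJ/kg = -625150 kJ/h
|Q| = 173.65 kW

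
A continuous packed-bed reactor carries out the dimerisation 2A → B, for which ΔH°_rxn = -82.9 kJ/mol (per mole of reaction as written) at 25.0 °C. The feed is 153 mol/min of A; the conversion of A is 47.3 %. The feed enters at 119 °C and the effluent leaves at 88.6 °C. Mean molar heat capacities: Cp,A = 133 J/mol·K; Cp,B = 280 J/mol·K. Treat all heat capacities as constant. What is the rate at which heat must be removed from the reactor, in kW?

Extent of reaction ξ = 0.473 × 153 / 2 = 36.184 mol/min
Reaction term: ξ·ΔH°_rxn = 36.184 × -82.9 = -2999.7 kJ/min
Sensible, feed 119→25 °C: -1912.8 kJ/min
Outlet flows (mol/min): A 80.631, B 36.184
Sensible, products 25→88.6 °C: 1326.4 kJ/min
Q = ΔH = -3586.1 kJ/min = -59.768 kW
Heat removed = 59.768 kW

Q_out = 59.8 kW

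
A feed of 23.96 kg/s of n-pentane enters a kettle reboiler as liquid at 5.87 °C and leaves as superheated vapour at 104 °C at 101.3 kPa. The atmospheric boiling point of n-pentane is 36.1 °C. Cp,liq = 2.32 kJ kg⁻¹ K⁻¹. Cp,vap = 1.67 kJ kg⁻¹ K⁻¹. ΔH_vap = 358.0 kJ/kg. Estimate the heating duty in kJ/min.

Q = 778000 kJ/min

liquid 5.87→36.1 °C: 70.134 kJ/kg
vaporisation at 36.1 °C: 358 kJ/kg
vapour 36.1→104 °C: 113.39 kJ/kg
Δh = 70.134 + 358 + 113.39 = 541.53 kJ/kg
Q = ṁ·Δh = 23.96 kg/s × 541.53 kJ/kg = 12975 kJ/s
|Q| = 12975 kW = 778500 kJ/min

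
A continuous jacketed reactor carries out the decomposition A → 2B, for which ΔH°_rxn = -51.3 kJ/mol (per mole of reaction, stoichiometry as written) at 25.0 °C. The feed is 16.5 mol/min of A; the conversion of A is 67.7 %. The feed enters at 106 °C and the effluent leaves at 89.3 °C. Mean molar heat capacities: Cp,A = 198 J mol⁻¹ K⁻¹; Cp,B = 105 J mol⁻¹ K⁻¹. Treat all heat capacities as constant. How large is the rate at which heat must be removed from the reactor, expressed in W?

Q_out = 10300 W

Extent of reaction ξ = 0.677 × 16.5 = 11.171 mol/min
Reaction term: ξ·ΔH°_rxn = 11.171 × -51.3 = -573.05 kJ/min
Sensible, feed 106→25 °C: -264.63 kJ/min
Outlet flows (mol/min): A 5.3295, B 22.341
Sensible, products 25→89.3 °C: 218.69 kJ/min
Q = ΔH = -618.99 kJ/min = -10.316 kW
Heat removed = 10316 W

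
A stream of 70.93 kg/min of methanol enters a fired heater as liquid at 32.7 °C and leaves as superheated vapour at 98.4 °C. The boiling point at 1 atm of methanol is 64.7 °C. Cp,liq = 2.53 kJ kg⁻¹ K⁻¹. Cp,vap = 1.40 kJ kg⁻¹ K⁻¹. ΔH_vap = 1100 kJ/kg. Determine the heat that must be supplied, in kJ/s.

liquid 32.7→64.7 °C: 80.96 kJ/kg
vaporisation at 64.7 °C: 1100 kJ/kg
vapour 64.7→98.4 °C: 47.18 kJ/kg
Δh = 80.96 + 1100 + 47.18 = 1228.1 kJ/kg
Q = ṁ·Δh = 70.93 kg/min × 1228.1 kJ/kg = 87112 kJ/min
|Q| = 1451.9 kW

Q = 1450 kJ/s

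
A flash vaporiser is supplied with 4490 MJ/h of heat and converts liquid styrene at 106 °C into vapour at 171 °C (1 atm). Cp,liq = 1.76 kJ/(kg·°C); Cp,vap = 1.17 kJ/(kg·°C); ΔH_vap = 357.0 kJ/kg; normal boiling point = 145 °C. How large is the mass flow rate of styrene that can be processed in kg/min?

ṁ = 164 kg/min

Δh = 1.76×(145−106) + 357.0 + 1.17×(171−145) = 456.06 kJ/kg
Q = 4490 MJ/h = 1247.2 kJ/s = 74833 kJ/min
ṁ = Q/Δh = 74833 / 456.06 = 164.09 kg/min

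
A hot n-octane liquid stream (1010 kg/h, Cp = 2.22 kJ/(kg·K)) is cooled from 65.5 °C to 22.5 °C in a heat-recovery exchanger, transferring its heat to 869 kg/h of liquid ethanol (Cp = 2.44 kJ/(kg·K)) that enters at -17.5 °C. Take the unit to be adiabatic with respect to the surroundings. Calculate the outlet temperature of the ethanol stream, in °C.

Heat released by hot stream: Q = 1010 × 2.22 × (65.5 − 22.5) = 96415 kJ/h
Energy balance on cold side (adiabatic exchanger): Q = ṁ_c·Cp_c·(T_c,out − T_c,in)
T_c,out = -17.5 + 96415/(869 × 2.44) = 27.971 °C

T_c,out = 28.0 °C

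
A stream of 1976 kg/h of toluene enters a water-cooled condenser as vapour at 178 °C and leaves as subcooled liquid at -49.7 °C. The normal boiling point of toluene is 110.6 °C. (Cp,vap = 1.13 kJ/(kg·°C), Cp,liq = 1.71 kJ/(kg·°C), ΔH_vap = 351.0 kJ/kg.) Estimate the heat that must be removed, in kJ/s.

vapour 178→110.6 °C: -76.162 kJ/kg
condensation at 110.6 °C: -351 kJ/kg
liquid 110.6→-49.7 °C: -274.11 kJ/kg
Δh = -76.162 + -351 + -274.11 = -701.27 kJ/kg
Q = ṁ·Δh = 1976 kg/h × -701.27 kJ/kg = -1.3857e+06 kJ/h
|Q| = 384.92 kW

Q_c = 385 kJ/s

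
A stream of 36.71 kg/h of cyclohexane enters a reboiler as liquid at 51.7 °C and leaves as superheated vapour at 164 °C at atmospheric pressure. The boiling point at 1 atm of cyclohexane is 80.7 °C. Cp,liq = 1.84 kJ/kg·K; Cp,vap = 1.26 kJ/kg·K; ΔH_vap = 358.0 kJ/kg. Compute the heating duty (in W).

liquid 51.7→80.7 °C: 53.36 kJ/kg
vaporisation at 80.7 °C: 358 kJ/kg
vapour 80.7→164 °C: 104.96 kJ/kg
Δh = 53.36 + 358 + 104.96 = 516.32 kJ/kg
Q = ṁ·Δh = 36.71 kg/h × 516.32 kJ/kg = 18954 kJ/h
|Q| = 5.265 kW = 5265 W

Q = 5270 W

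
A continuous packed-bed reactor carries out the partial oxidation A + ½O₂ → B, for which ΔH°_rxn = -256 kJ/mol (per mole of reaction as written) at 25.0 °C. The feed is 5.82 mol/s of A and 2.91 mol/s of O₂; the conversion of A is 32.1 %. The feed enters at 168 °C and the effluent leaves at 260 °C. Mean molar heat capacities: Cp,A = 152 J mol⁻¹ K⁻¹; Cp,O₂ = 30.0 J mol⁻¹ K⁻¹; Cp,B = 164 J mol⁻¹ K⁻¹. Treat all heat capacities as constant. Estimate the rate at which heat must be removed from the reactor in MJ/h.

Extent of reaction ξ = 0.321 × 5.82 = 1.8682 mol/s
Reaction term: ξ·ΔH°_rxn = 1.8682 × -256 = -478.26 kJ/s
Sensible, feed 168→25 °C: -138.99 kJ/s
Outlet flows (mol/s): A 3.9518, O₂ 1.9759, B 1.8682
Sensible, products 25→260 °C: 227.09 kJ/s
Q = ΔH = -390.16 kJ/s = -390.16 kW
Heat removed = 1404.6 MJ/h

Q_out = 1400 MJ/h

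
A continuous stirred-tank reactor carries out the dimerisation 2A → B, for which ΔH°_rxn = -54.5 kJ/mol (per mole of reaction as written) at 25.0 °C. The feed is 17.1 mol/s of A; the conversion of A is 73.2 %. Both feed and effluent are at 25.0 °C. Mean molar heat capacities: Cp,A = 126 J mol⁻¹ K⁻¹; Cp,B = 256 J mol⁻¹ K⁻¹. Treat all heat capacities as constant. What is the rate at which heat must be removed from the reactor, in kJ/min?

Extent of reaction ξ = 0.732 × 17.1 / 2 = 6.2586 mol/s
Reaction term: ξ·ΔH°_rxn = 6.2586 × -54.5 = -341.09 kJ/s
Q = ΔH = -341.09 kJ/s = -341.09 kW
Heat removed = 20466 kJ/min

Q_out = 20500 kJ/min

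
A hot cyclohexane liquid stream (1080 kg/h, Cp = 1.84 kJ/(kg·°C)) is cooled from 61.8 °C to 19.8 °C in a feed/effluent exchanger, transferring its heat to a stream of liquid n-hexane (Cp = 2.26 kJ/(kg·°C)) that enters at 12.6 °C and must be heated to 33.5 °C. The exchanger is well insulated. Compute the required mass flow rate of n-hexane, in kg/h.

ṁ_c = 1770 kg/h

Heat released by hot stream: Q = 1080 × 1.84 × (61.8 − 19.8) = 83462 kJ/h
Energy balance on cold side (adiabatic exchanger): Q = ṁ_c·Cp_c·(T_c,out − T_c,in)
ṁ_c = 83462 / [2.26 × (33.5 − 12.6)] = 1767 kg/h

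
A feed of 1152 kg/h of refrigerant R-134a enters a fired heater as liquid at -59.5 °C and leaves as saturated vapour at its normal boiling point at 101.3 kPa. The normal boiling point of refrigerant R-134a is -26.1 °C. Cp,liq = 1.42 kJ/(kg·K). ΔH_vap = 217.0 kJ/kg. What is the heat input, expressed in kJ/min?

Q = 5080 kJ/min

liquid -59.5→-26.1 °C: 47.428 kJ/kg
vaporisation at -26.1 °C: 217 kJ/kg
Δh = 47.428 + 217 = 264.43 kJ/kg
Q = ṁ·Δh = 1152 kg/h × 264.43 kJ/kg = 304620 kJ/h
|Q| = 84.617 kW = 5077 kJ/min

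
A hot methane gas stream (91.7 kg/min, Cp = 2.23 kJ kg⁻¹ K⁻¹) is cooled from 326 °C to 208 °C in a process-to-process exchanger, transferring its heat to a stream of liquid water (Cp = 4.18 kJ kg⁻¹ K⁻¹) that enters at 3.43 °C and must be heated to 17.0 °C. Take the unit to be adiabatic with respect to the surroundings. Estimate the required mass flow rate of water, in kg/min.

ṁ_c = 425 kg/min

Heat released by hot stream: Q = 91.7 × 2.23 × (326 − 208) = 24130 kJ/min
Energy balance on cold side (adiabatic exchanger): Q = ṁ_c·Cp_c·(T_c,out − T_c,in)
ṁ_c = 24130 / [4.18 × (17.0 − 3.43)] = 425.4 kg/min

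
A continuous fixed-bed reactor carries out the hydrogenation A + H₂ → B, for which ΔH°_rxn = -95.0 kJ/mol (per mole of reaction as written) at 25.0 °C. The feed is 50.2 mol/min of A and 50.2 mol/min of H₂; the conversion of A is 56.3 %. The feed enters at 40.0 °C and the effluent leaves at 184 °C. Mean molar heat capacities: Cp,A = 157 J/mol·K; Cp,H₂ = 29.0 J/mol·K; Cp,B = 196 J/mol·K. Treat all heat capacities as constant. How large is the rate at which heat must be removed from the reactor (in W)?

Extent of reaction ξ = 0.563 × 50.2 = 28.263 mol/min
Reaction term: ξ·ΔH°_rxn = 28.263 × -95.0 = -2684.9 kJ/min
Sensible, feed 40.0→25 °C: -140.06 kJ/min
Outlet flows (mol/min): A 21.937, H₂ 21.937, B 28.263
Sensible, products 25→184 °C: 1529.6 kJ/min
Q = ΔH = -1295.5 kJ/min = -21.591 kW
Heat removed = 21591 W

Q_out = 21600 W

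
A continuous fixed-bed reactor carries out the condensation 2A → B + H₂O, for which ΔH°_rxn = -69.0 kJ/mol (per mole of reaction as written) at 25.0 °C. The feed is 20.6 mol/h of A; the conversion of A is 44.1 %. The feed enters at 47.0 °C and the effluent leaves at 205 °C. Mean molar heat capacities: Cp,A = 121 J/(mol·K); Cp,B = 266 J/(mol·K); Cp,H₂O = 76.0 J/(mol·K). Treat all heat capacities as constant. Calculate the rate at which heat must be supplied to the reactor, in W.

Q_in = 45.0 W

Extent of reaction ξ = 0.441 × 20.6 / 2 = 4.5423 mol/h
Reaction term: ξ·ΔH°_rxn = 4.5423 × -69.0 = -313.42 kJ/h
Sensible, feed 47.0→25 °C: -54.837 kJ/h
Outlet flows (mol/h): A 11.515, B 4.5423, H₂O 4.5423
Sensible, products 25→205 °C: 530.43 kJ/h
Q = ΔH = 162.17 kJ/h = 0.045048 kW
Heat supplied = 45.048 W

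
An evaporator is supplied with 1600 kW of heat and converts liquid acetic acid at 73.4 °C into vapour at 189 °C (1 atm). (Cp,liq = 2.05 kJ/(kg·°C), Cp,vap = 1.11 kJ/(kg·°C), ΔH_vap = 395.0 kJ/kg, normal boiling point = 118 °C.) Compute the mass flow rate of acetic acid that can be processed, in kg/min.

ṁ = 170 kg/min

Δh = 2.05×(118−73.4) + 395.0 + 1.11×(189−118) = 565.24 kJ/kg
Q = 1600 kW = 1600 kJ/s = 96000 kJ/min
ṁ = Q/Δh = 96000 / 565.24 = 169.84 kg/min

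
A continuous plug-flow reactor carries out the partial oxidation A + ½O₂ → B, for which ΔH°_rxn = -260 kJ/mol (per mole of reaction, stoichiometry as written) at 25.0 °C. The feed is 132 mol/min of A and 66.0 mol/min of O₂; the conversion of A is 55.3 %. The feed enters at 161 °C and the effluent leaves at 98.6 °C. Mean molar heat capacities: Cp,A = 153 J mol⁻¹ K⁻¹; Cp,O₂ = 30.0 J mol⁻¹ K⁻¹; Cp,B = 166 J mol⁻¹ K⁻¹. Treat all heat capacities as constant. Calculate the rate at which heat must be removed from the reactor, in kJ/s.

Q_out = 340 kJ/s

Extent of reaction ξ = 0.553 × 132 = 72.996 mol/min
Reaction term: ξ·ΔH°_rxn = 72.996 × -260 = -18979 kJ/min
Sensible, feed 161→25 °C: -3015.9 kJ/min
Outlet flows (mol/min): A 59.004, O₂ 29.502, B 72.996
Sensible, products 25→98.6 °C: 1621.4 kJ/min
Q = ΔH = -20373 kJ/min = -339.56 kW
Heat removed = 339.56 kJ/s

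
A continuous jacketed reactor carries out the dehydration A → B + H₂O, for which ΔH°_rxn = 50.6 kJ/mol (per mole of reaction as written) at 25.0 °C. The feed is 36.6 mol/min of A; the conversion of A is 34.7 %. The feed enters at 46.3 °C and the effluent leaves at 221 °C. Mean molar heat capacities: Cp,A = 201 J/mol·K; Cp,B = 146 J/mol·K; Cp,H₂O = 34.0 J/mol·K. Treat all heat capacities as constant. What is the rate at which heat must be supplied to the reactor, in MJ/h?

Q_in = 113 MJ/h

Extent of reaction ξ = 0.347 × 36.6 = 12.7 mol/min
Reaction term: ξ·ΔH°_rxn = 12.7 × 50.6 = 642.63 kJ/min
Sensible, feed 46.3→25 °C: -156.7 kJ/min
Outlet flows (mol/min): A 23.9, B 12.7, H₂O 12.7
Sensible, products 25→221 °C: 1389.6 kJ/min
Q = ΔH = 1875.6 kJ/min = 31.259 kW
Heat supplied = 112.53 MJ/h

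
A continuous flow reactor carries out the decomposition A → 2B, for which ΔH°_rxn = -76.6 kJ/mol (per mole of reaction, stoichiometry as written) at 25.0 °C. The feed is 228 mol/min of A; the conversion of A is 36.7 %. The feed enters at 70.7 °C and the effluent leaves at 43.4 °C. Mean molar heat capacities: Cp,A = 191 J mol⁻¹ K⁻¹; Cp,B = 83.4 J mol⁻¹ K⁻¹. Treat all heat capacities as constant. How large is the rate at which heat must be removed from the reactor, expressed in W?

Extent of reaction ξ = 0.367 × 228 = 83.676 mol/min
Reaction term: ξ·ΔH°_rxn = 83.676 × -76.6 = -6409.6 kJ/min
Sensible, feed 70.7→25 °C: -1990.1 kJ/min
Outlet flows (mol/min): A 144.32, B 167.35
Sensible, products 25→43.4 °C: 764.02 kJ/min
Q = ΔH = -7635.7 kJ/min = -127.26 kW
Heat removed = 127260 W

Q_out = 127000 W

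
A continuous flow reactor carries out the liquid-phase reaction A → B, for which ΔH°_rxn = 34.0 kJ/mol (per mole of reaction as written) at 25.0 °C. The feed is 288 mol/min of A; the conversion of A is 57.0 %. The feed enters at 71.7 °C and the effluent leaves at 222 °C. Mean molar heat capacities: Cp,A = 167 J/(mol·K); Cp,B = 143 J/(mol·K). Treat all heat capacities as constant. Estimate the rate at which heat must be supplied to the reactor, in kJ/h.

Extent of reaction ξ = 0.570 × 288 = 164.16 mol/min
Reaction term: ξ·ΔH°_rxn = 164.16 × 34.0 = 5581.4 kJ/min
Sensible, feed 71.7→25 °C: -2246.1 kJ/min
Outlet flows (mol/min): A 123.84, B 164.16
Sensible, products 25→222 °C: 8698.8 kJ/min
Q = ΔH = 12034 kJ/min = 200.57 kW
Heat supplied = 722050 kJ/h

Q_in = 722000 kJ/h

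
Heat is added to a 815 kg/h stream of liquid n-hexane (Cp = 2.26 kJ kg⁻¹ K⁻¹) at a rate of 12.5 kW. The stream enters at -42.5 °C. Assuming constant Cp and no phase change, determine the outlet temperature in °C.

Q = 12.5 kW = 45000 kJ/h
ΔT = Q/(ṁ·Cp) = 45000/(815×2.26) = 24.431 K
T_out = -42.5 + 24.431 = -18.069 °C

T_out = -18.1 °C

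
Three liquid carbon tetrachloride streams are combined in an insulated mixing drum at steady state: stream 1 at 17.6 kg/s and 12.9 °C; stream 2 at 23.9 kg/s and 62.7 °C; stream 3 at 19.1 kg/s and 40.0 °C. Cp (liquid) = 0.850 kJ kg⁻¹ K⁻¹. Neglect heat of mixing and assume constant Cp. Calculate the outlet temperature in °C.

T_out = 41.1 °C

No heat crosses the boundary, so H_out = H_in.
T_out = Σ ṁᵢCp,ᵢTᵢ / Σ ṁᵢCp,ᵢ
      = 2116.1 / 51.51 = 41.082 °C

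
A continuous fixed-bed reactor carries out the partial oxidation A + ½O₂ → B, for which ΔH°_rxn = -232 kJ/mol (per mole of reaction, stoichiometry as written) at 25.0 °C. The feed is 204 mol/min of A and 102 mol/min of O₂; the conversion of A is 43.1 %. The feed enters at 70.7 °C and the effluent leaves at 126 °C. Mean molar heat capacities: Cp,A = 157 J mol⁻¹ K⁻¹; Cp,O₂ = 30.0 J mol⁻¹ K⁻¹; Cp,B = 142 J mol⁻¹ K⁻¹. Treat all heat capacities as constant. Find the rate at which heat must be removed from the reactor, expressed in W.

Q_out = 312000 W

Extent of reaction ξ = 0.431 × 204 = 87.924 mol/min
Reaction term: ξ·ΔH°_rxn = 87.924 × -232 = -20398 kJ/min
Sensible, feed 70.7→25 °C: -1603.5 kJ/min
Outlet flows (mol/min): A 116.08, O₂ 58.038, B 87.924
Sensible, products 25→126 °C: 3277.5 kJ/min
Q = ΔH = -18724 kJ/min = -312.07 kW
Heat removed = 312070 W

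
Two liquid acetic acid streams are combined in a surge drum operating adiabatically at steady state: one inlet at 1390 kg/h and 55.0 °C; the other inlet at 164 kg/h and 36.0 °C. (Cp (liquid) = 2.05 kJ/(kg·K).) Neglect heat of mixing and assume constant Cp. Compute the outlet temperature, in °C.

No heat crosses the boundary, so H_out = H_in.
T_out = Σ ṁᵢCp,ᵢTᵢ / Σ ṁᵢCp,ᵢ
      = 168830 / 3185.7 = 52.995 °C

T_out = 53.0 °C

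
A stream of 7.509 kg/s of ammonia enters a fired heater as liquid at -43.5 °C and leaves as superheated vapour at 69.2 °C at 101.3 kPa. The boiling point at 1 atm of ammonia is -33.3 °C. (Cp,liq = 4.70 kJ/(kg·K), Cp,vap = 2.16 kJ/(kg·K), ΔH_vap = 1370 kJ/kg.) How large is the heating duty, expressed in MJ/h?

Q = 44300 MJ/h

liquid -43.5→-33.3 °C: 47.94 kJ/kg
vaporisation at -33.3 °C: 1370 kJ/kg
vapour -33.3→69.2 °C: 221.4 kJ/kg
Δh = 47.94 + 1370 + 221.4 = 1639.3 kJ/kg
Q = ṁ·Δh = 7.509 kg/s × 1639.3 kJ/kg = 12310 kJ/s
|Q| = 12310 kW = 44315 MJ/h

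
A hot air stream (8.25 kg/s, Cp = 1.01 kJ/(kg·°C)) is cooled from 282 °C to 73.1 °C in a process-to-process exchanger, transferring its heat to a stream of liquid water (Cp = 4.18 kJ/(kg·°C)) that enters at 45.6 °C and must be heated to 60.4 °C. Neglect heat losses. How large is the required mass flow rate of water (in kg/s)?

ṁ_c = 28.1 kg/s

Heat released by hot stream: Q = 8.25 × 1.01 × (282 − 73.1) = 1740.7 kJ/s
Energy balance on cold side (adiabatic exchanger): Q = ṁ_c·Cp_c·(T_c,out − T_c,in)
ṁ_c = 1740.7 / [4.18 × (60.4 − 45.6)] = 28.137 kg/s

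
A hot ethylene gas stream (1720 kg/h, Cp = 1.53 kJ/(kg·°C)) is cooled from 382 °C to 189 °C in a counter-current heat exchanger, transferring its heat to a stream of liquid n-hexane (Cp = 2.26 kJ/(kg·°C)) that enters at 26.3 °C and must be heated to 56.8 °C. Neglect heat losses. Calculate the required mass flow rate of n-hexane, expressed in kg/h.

Heat released by hot stream: Q = 1720 × 1.53 × (382 − 189) = 507900 kJ/h
Energy balance on cold side (adiabatic exchanger): Q = ṁ_c·Cp_c·(T_c,out − T_c,in)
ṁ_c = 507900 / [2.26 × (56.8 − 26.3)] = 7368.3 kg/h

ṁ_c = 7370 kg/h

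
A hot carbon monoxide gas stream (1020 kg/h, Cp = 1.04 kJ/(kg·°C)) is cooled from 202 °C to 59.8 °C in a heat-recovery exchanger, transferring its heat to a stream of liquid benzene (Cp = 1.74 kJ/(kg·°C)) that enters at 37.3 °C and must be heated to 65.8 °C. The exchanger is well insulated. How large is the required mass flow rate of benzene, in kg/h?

ṁ_c = 3040 kg/h

Heat released by hot stream: Q = 1020 × 1.04 × (202 − 59.8) = 150850 kJ/h
Energy balance on cold side (adiabatic exchanger): Q = ṁ_c·Cp_c·(T_c,out − T_c,in)
ṁ_c = 150850 / [1.74 × (65.8 − 37.3)] = 3041.9 kg/h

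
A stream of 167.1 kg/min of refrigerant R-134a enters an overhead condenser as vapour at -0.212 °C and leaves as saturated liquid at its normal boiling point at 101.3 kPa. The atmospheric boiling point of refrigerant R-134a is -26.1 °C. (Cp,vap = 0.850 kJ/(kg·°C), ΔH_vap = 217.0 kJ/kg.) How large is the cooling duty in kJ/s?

Q_c = 666 kJ/s

vapour -0.212→-26.1 °C: -22.005 kJ/kg
condensation at -26.1 °C: -217 kJ/kg
Δh = -22.005 + -217 = -239 kJ/kg
Q = ṁ·Δh = 167.1 kg/min × -239 kJ/kg = -39938 kJ/min
|Q| = 665.63 kW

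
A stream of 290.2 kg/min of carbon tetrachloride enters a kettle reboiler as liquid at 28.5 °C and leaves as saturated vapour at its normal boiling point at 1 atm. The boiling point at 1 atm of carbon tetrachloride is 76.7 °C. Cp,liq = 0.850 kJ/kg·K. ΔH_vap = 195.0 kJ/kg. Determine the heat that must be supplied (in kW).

Q = 1140 kW

liquid 28.5→76.7 °C: 40.97 kJ/kg
vaporisation at 76.7 °C: 195 kJ/kg
Δh = 40.97 + 195 = 235.97 kJ/kg
Q = ṁ·Δh = 290.2 kg/min × 235.97 kJ/kg = 68478 kJ/min
|Q| = 1141.3 kW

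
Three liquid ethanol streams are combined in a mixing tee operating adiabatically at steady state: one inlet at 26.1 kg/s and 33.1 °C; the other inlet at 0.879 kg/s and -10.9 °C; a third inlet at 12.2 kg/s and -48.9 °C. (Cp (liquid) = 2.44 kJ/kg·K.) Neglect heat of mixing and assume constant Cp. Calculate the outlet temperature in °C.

T_out = 6.58 °C

Adiabatic, steady state ⇒ Σ ṁᵢCp,ᵢ(T_out − Tᵢ) = 0
Σ ṁᵢCp,ᵢTᵢ = 26.1×2.44×33.1 + 0.879×2.44×-10.9 + 12.2×2.44×-48.9 = 628.91
Σ ṁᵢCp,ᵢ = 26.1×2.44 + 0.879×2.44 + 12.2×2.44 = 95.597
T_out = 628.91 / 95.597 = 6.5788 °C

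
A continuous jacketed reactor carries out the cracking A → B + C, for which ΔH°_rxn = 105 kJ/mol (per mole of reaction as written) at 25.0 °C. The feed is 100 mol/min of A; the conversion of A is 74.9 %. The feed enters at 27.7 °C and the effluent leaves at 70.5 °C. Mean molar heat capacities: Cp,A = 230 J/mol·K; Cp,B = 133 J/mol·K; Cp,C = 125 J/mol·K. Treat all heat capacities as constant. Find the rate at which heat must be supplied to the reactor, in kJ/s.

Extent of reaction ξ = 0.749 × 100 = 74.9 mol/min
Reaction term: ξ·ΔH°_rxn = 74.9 × 105 = 7864.5 kJ/min
Sensible, feed 27.7→25 °C: -62.1 kJ/min
Outlet flows (mol/min): A 25.1, B 74.9, C 74.9
Sensible, products 25→70.5 °C: 1141.9 kJ/min
Q = ΔH = 8944.3 kJ/min = 149.07 kW
Heat supplied = 149.07 kJ/s

Q_in = 149 kJ/s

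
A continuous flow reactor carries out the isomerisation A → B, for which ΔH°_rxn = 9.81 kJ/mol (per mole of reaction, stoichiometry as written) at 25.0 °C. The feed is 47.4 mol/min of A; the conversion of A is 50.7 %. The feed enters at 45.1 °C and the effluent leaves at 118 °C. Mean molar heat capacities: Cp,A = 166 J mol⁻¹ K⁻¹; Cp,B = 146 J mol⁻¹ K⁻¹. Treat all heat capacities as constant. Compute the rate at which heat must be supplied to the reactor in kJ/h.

Q_in = 45900 kJ/h

Extent of reaction ξ = 0.507 × 47.4 = 24.032 mol/min
Reaction term: ξ·ΔH°_rxn = 24.032 × 9.81 = 235.75 kJ/min
Sensible, feed 45.1→25 °C: -158.15 kJ/min
Outlet flows (mol/min): A 23.368, B 24.032
Sensible, products 25→118 °C: 687.06 kJ/min
Q = ΔH = 764.66 kJ/min = 12.744 kW
Heat supplied = 45880 kJ/h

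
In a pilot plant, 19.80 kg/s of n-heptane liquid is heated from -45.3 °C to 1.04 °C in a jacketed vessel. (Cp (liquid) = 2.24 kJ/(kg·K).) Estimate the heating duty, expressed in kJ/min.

Q = 123000 kJ/min

Q = ṁ·Cp·ΔT = 19.80 × 2.24 × (1.04 − -45.3) = 2055.3 kJ/s
Heating duty = 123320 kJ/min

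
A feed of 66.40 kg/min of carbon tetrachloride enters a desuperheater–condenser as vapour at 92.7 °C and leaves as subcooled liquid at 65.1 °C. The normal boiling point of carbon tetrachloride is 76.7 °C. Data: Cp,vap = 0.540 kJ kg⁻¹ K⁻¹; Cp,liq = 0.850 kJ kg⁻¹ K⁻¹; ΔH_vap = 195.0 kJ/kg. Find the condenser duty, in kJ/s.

vapour 92.7→76.7 °C: -8.64 kJ/kg
condensation at 76.7 °C: -195 kJ/kg
liquid 76.7→65.1 °C: -9.86 kJ/kg
Δh = -8.64 + -195 + -9.86 = -213.5 kJ/kg
Q = ṁ·Δh = 66.40 kg/min × -213.5 kJ/kg = -14176 kJ/min
|Q| = 236.27 kW

Q_c = 236 kJ/s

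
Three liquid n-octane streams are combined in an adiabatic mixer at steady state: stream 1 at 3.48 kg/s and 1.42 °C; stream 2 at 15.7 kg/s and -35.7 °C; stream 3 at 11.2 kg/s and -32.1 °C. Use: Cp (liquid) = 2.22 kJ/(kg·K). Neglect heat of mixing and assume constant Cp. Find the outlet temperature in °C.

Energy balance with Q = 0: Σ ṁᵢCp,ᵢ(T_out − Tᵢ) = 0
Σ ṁᵢCp,ᵢTᵢ = 3.48×2.22×1.42 + 15.7×2.22×-35.7 + 11.2×2.22×-32.1 = -2031.5
Σ ṁᵢCp,ᵢ = 3.48×2.22 + 15.7×2.22 + 11.2×2.22 = 67.444
T_out = -2031.5 / 67.444 = -30.121 °C

T_out = -30.1 °C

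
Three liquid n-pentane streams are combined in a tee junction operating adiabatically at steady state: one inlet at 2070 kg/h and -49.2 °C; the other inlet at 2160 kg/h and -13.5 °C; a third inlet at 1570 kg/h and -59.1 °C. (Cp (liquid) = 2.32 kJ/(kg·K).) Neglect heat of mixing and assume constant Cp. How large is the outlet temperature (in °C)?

T_out = -38.6 °C

Energy balance with Q = 0: Σ ṁᵢCp,ᵢ(T_out − Tᵢ) = 0
T_out = Σ ṁᵢCp,ᵢTᵢ / Σ ṁᵢCp,ᵢ
      = -519200 / 13456 = -38.585 °C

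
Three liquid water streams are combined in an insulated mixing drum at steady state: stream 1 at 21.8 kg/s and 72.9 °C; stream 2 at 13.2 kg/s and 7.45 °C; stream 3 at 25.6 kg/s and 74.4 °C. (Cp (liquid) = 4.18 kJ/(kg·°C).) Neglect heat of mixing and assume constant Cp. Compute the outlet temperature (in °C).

Energy balance with Q = 0: Σ ṁᵢCp,ᵢ(T_out − Tᵢ) = 0
T_out = Σ ṁᵢCp,ᵢTᵢ / Σ ṁᵢCp,ᵢ
      = 15015 / 253.31 = 59.277 °C

T_out = 59.3 °C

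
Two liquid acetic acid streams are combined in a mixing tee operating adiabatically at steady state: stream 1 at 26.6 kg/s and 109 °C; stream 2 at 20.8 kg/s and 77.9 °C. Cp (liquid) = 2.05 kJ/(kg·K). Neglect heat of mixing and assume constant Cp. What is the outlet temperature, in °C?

T_out = 95.4 °C

Adiabatic, steady state ⇒ Σ ṁᵢCp,ᵢ(T_out − Tᵢ) = 0
Σ ṁᵢCp,ᵢTᵢ = 26.6×2.05×109 + 20.8×2.05×77.9 = 9265.4
Σ ṁᵢCp,ᵢ = 26.6×2.05 + 20.8×2.05 = 97.17
T_out = 9265.4 / 97.17 = 95.353 °C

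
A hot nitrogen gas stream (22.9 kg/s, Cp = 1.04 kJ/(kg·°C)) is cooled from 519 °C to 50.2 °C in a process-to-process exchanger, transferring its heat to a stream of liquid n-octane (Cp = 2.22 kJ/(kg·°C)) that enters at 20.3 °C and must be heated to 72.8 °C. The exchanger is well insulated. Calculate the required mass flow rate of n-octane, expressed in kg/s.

ṁ_c = 95.8 kg/s

Heat released by hot stream: Q = 22.9 × 1.04 × (519 − 50.2) = 11165 kJ/s
Energy balance on cold side (adiabatic exchanger): Q = ṁ_c·Cp_c·(T_c,out − T_c,in)
ṁ_c = 11165 / [2.22 × (72.8 − 20.3)] = 95.795 kg/s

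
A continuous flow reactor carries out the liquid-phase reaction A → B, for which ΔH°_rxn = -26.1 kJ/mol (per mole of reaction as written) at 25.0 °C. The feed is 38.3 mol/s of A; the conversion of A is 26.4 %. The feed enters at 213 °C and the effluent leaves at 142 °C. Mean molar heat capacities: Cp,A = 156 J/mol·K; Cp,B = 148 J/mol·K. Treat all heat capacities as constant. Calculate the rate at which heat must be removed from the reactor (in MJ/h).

Extent of reaction ξ = 0.264 × 38.3 = 10.111 mol/s
Reaction term: ξ·ΔH°_rxn = 10.111 × -26.1 = -263.9 kJ/s
Sensible, feed 213→25 °C: -1123.3 kJ/s
Outlet flows (mol/s): A 28.189, B 10.111
Sensible, products 25→142 °C: 689.59 kJ/s
Q = ΔH = -697.58 kJ/s = -697.58 kW
Heat removed = 2511.3 MJ/h

Q_out = 2510 MJ/h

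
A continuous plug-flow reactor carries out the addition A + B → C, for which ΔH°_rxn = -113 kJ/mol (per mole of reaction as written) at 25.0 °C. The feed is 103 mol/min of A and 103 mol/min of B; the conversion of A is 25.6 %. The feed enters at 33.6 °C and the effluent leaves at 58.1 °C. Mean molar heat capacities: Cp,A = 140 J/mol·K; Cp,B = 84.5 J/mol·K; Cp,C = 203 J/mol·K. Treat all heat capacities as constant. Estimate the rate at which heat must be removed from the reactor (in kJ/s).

Extent of reaction ξ = 0.256 × 103 = 26.368 mol/min
Reaction term: ξ·ΔH°_rxn = 26.368 × -113 = -2979.6 kJ/min
Sensible, feed 33.6→25 °C: -198.86 kJ/min
Outlet flows (mol/min): A 76.632, B 76.632, C 26.368
Sensible, products 25→58.1 °C: 746.62 kJ/min
Q = ΔH = -2431.8 kJ/min = -40.53 kW
Heat removed = 40.53 kJ/s

Q_out = 40.5 kJ/s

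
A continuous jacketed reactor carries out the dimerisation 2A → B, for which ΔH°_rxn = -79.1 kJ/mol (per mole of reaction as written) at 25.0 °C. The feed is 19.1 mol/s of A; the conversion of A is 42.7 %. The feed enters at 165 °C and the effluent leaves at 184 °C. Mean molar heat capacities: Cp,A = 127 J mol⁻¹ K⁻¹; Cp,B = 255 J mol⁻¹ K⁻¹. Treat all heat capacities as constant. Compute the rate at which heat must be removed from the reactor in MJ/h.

Q_out = 993 MJ/h

Extent of reaction ξ = 0.427 × 19.1 / 2 = 4.0779 mol/s
Reaction term: ξ·ΔH°_rxn = 4.0779 × -79.1 = -322.56 kJ/s
Sensible, feed 165→25 °C: -339.6 kJ/s
Outlet flows (mol/s): A 10.944, B 4.0779
Sensible, products 25→184 °C: 386.33 kJ/s
Q = ΔH = -275.82 kJ/s = -275.82 kW
Heat removed = 992.96 MJ/h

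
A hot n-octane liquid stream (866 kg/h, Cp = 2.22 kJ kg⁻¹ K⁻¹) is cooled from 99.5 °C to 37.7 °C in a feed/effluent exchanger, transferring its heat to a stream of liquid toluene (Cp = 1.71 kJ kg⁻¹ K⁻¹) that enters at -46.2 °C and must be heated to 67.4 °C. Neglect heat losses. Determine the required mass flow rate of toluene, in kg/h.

ṁ_c = 612 kg/h

Heat released by hot stream: Q = 866 × 2.22 × (99.5 − 37.7) = 118810 kJ/h
Energy balance on cold side (adiabatic exchanger): Q = ṁ_c·Cp_c·(T_c,out − T_c,in)
ṁ_c = 118810 / [1.71 × (67.4 − -46.2)] = 611.62 kg/h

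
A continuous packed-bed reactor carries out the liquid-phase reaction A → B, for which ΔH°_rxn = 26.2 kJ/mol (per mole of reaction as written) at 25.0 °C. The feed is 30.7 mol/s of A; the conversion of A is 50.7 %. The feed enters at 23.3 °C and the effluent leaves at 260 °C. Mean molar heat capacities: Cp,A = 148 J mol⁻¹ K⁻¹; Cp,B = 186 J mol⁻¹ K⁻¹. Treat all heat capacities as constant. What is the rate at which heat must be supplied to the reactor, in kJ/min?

Extent of reaction ξ = 0.507 × 30.7 = 15.565 mol/s
Reaction term: ξ·ΔH°_rxn = 15.565 × 26.2 = 407.8 kJ/s
Sensible, feed 23.3→25 °C: 7.7241 kJ/s
Outlet flows (mol/s): A 15.135, B 15.565
Sensible, products 25→260 °C: 1206.7 kJ/s
Q = ΔH = 1622.3 kJ/s = 1622.3 kW
Heat supplied = 97336 kJ/min

Q_in = 97300 kJ/min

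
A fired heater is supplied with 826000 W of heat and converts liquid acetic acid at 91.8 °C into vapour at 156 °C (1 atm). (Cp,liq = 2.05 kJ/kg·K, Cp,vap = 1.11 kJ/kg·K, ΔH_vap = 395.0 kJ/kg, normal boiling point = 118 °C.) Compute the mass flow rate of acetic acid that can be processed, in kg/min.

ṁ = 101 kg/min

Δh = 2.05×(118−91.8) + 395.0 + 1.11×(156−118) = 490.89 kJ/kg
Q = 826000 W = 826 kJ/s = 49560 kJ/min
ṁ = Q/Δh = 49560 / 490.89 = 100.96 kg/min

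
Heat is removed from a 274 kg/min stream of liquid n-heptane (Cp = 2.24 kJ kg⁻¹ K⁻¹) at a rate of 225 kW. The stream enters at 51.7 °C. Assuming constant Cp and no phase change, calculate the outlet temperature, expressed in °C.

T_out = 29.7 °C

Q = 225 kW = 13500 kJ/min
ΔT = Q/(ṁ·Cp) = 13500/(274×2.24) = 21.996 K
T_out = 51.7 − 21.996 = 29.704 °C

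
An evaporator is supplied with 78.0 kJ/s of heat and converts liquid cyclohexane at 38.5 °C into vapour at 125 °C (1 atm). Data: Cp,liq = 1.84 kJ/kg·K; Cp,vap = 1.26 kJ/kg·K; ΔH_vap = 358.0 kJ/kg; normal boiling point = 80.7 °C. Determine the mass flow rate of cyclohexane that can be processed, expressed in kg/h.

Δh = 1.84×(80.7−38.5) + 358.0 + 1.26×(125−80.7) = 491.47 kJ/kg
Q = 78.0 kJ/s = 78 kJ/s = 280800 kJ/h
ṁ = Q/Δh = 280800 / 491.47 = 571.35 kg/h

ṁ = 571 kg/h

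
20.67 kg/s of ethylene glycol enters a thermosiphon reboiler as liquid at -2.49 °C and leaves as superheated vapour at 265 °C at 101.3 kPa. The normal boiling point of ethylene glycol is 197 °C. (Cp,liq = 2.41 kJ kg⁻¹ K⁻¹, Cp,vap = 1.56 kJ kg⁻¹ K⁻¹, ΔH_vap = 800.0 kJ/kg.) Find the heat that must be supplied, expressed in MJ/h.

Q = 103000 MJ/h

liquid -2.49→197 °C: 480.77 kJ/kg
vaporisation at 197 °C: 800 kJ/kg
vapour 197→265 °C: 106.08 kJ/kg
Δh = 480.77 + 800 + 106.08 = 1386.9 kJ/kg
Q = ṁ·Δh = 20.67 kg/s × 1386.9 kJ/kg = 28666 kJ/s
|Q| = 28666 kW = 103200 MJ/h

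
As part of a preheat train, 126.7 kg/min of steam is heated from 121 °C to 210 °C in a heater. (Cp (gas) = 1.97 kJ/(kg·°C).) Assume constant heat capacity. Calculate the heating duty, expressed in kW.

Q = 370 kW

Q = ṁ·Cp·ΔT = 126.7 × 1.97 × (210 − 121) = 22214 kJ/min
Converting: 22214 / 60 s = 370.24 kW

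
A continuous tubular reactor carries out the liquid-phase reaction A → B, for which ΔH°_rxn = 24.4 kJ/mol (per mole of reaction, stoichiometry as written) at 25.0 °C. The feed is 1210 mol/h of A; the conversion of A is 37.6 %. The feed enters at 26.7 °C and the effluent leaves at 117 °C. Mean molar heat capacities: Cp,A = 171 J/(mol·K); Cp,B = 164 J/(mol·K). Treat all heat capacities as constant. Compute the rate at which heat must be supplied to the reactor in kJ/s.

Q_in = 8.19 kJ/s

Extent of reaction ξ = 0.376 × 1210 = 454.96 mol/h
Reaction term: ξ·ΔH°_rxn = 454.96 × 24.4 = 11101 kJ/h
Sensible, feed 26.7→25 °C: -351.75 kJ/h
Outlet flows (mol/h): A 755.04, B 454.96
Sensible, products 25→117 °C: 18743 kJ/h
Q = ΔH = 29492 kJ/h = 8.1922 kW
Heat supplied = 8.1922 kJ/s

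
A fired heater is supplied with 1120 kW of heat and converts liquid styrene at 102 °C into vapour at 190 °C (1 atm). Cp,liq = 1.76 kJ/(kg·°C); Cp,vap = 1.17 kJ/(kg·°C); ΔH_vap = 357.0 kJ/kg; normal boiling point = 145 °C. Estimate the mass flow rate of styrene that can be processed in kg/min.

Δh = 1.76×(145−102) + 357.0 + 1.17×(190−145) = 485.33 kJ/kg
Q = 1120 kW = 1120 kJ/s = 67200 kJ/min
ṁ = Q/Δh = 67200 / 485.33 = 138.46 kg/min

ṁ = 138 kg/min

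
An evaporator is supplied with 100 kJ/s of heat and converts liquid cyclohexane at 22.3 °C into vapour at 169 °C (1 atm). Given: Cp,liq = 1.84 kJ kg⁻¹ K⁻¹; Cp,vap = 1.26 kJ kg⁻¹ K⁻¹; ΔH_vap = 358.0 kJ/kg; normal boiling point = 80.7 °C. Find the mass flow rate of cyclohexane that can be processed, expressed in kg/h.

Δh = 1.84×(80.7−22.3) + 358.0 + 1.26×(169−80.7) = 576.71 kJ/kg
Q = 100 kJ/s = 100 kJ/s = 360000 kJ/h
ṁ = Q/Δh = 360000 / 576.71 = 624.23 kg/h

ṁ = 624 kg/h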